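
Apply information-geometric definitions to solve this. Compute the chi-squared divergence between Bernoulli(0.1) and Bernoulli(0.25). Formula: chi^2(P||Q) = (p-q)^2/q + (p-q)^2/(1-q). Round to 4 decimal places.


Chi-squared divergence between Bernoulli distributions:
chi^2 = (p-q)^2/q + (p-q)^2/(1-q).
p = 0.1, q = 0.25, p-q = -0.15.
(p-q)^2 = 0.0225.
term1 = 0.0225/0.25 = 0.09.
term2 = 0.0225/0.75 = 0.03.
chi^2 = 0.09 + 0.03 = 0.1200

0.1200


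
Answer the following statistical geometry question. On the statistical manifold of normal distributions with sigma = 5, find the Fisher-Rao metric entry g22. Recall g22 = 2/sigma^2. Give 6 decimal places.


For the 2-parameter normal family, the Fisher metric has:
  g11 = 1/sigma^2, g22 = 2/sigma^2.
sigma = 5, sigma^2 = 25.
g22 = 0.080000

0.080000


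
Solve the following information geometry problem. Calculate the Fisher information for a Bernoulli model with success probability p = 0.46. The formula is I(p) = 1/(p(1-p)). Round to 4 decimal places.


For Bernoulli(p), Fisher information is I(p) = 1/(p*(1-p)).
p = 0.46, 1-p = 0.54.
p*(1-p) = 0.2484.
I(p) = 1/0.2484 = 4.0258

4.0258


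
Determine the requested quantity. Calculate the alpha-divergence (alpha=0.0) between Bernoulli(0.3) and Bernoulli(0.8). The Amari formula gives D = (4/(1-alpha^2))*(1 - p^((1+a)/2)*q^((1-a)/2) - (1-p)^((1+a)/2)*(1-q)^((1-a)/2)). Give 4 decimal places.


Amari alpha-divergence:
D = (4/(1-alpha^2))*(1 - p^((1+a)/2)*q^((1-a)/2) - (1-p)^((1+a)/2)*(1-q)^((1-a)/2)).
alpha = 0.0, p = 0.3, q = 0.8.
e1 = (1+alpha)/2 = 0.5, e2 = (1-alpha)/2 = 0.5.
t1 = p^e1 * q^e2 = 0.3^0.5 * 0.8^0.5 = 0.489898.
t2 = (1-p)^e1 * (1-q)^e2 = 0.7^0.5 * 0.2^0.5 = 0.374166.
4/(1-alpha^2) = 4.0.
D = 4.0*(1 - 0.489898 - 0.374166) = 0.5437

0.5437


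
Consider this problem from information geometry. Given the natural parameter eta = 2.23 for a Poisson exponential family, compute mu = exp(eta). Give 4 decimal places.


Expectation parameter for Poisson exponential family:
mu = exp(eta).
eta = 2.23.
mu = exp(2.23) = 9.2999

9.2999


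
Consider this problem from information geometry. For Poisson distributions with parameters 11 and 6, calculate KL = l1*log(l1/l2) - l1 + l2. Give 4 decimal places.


KL divergence for Poisson:
KL = l1*log(l1/l2) - l1 + l2.
l1 = 11, l2 = 6.
log(11/6) = 0.606136.
l1*log(l1/l2) = 11 * 0.606136 = 6.667494.
KL = 6.667494 - 11 + 6 = 1.6675

1.6675


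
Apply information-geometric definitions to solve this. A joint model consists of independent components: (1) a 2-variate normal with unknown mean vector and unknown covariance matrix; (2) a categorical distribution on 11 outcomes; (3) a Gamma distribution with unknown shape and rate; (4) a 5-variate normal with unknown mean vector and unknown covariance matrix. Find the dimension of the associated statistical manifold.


The dimension of a statistical manifold equals the number of free
(independent) real parameters of the model. For a product of independent
blocks the parameter counts add.
- 2-variate normal: 2 (mean) + 2*3/2 = 3 (symmetric covariance) = 5.
- categorical on 11 outcomes (probabilities sum to 1): 11-1 = 10.
- Gamma (shape, rate): 2.
- 5-variate normal: 5 (mean) + 5*6/2 = 15 (symmetric covariance) = 20.
Total = 5 + 10 + 2 + 20 = 37.
Dimension = 37

37


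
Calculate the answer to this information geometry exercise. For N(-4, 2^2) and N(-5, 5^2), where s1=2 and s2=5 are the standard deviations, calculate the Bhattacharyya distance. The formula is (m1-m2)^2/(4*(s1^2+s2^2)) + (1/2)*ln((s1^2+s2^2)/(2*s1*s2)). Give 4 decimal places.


Bhattacharyya distance between two Gaussians:
DB = (m1-m2)^2/(4*(s1^2+s2^2)) + (1/2)*ln((s1^2+s2^2)/(2*s1*s2)).
(m1-m2)^2 = (1)^2 = 1.
s1^2+s2^2 = 4 + 25 = 29.
term1 = 1/116 = 0.008621.
term2 = 0.5*ln(29/20.0) = 0.185782.
DB = 0.008621 + 0.185782 = 0.1944

0.1944


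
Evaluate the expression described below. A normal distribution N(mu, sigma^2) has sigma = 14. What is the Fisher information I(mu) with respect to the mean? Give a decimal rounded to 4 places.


The Fisher information for the mean of a normal distribution is I(mu) = 1/sigma^2.
sigma = 14, so sigma^2 = 196.
I(mu) = 1/196 = 0.0051

0.0051


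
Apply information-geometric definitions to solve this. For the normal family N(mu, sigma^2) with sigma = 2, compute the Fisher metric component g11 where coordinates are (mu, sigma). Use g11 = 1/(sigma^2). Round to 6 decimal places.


For the 2-parameter normal family, the Fisher metric has:
  g11 = 1/sigma^2, g22 = 2/sigma^2.
sigma = 2, sigma^2 = 4.
g11 = 0.250000

0.250000


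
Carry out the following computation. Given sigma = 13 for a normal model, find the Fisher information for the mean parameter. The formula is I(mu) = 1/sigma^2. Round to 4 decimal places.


The Fisher information for the mean of a normal distribution is I(mu) = 1/sigma^2.
sigma = 13, so sigma^2 = 169.
I(mu) = 1/169 = 0.0059

0.0059


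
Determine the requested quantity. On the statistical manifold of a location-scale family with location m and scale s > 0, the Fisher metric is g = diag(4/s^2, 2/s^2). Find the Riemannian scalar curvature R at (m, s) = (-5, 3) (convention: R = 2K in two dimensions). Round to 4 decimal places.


The metric has the form g = (A dm^2 + B ds^2)/s^2 with A = 4, B = 2.
Substitute u = sqrt(A/B)*m: g = B*(du^2 + ds^2)/s^2, i.e. B times the
Poincare upper half-plane metric, which has constant Gaussian curvature -1.
Scaling a 2D metric by a constant c divides the Gaussian curvature by c,
so K = -1/B = -1/(2) = -0.5000 everywhere (the point (m, s) = (-5, 3) is irrelevant:
the curvature is constant).
Scalar curvature in dimension 2: R = 2K = -2/(2) = -1.0000.

-1.0000


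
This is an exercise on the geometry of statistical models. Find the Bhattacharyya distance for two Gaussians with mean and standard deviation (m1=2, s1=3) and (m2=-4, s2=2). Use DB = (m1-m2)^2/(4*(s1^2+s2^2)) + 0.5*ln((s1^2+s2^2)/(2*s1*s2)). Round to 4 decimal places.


Bhattacharyya distance between two Gaussians:
DB = (m1-m2)^2/(4*(s1^2+s2^2)) + (1/2)*ln((s1^2+s2^2)/(2*s1*s2)).
(m1-m2)^2 = (6)^2 = 36.
s1^2+s2^2 = 9 + 4 = 13.
term1 = 36/52 = 0.692308.
term2 = 0.5*ln(13/12.0) = 0.040021.
DB = 0.692308 + 0.040021 = 0.7323

0.7323


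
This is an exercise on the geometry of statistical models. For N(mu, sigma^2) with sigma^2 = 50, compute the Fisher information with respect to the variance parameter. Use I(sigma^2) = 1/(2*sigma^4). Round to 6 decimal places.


Fisher information for variance: I(sigma^2) = 1/(2*sigma^4).
sigma^2 = 50, so sigma^4 = 2500.
I = 1/(2*2500) = 1/5000 = 0.000200

0.000200


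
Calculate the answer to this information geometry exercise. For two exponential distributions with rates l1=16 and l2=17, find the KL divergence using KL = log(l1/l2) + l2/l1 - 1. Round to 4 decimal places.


KL divergence for exponential family:
KL = log(l1/l2) + l2/l1 - 1.
log(16/17) = -0.060625.
17/16 = 1.0625.
KL = -0.060625 + 1.0625 - 1 = 0.0019

0.0019


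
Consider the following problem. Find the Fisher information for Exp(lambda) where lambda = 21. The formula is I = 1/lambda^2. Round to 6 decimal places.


Fisher information for exponential: I(lambda) = 1/lambda^2.
lambda = 21, lambda^2 = 441.
I = 1/441 = 0.002268

0.002268


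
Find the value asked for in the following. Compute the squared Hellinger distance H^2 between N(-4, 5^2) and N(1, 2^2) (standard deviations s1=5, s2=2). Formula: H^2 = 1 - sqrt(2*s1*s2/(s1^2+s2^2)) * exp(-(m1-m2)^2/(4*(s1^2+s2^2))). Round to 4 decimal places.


Squared Hellinger distance for Gaussians:
H^2 = 1 - sqrt(2*s1*s2/(s1^2+s2^2)) * exp(-(m1-m2)^2/(4*(s1^2+s2^2))).
s1^2 = 25, s2^2 = 4, s1^2+s2^2 = 29.
sqrt(2*5*2/(29)) = 0.830455.
(m1-m2)^2 = (-5)^2 = 25.
exp(-25/(4*29)) = exp(-0.215517) = 0.806124.
H^2 = 1 - 0.830455*0.806124 = 0.3306

0.3306


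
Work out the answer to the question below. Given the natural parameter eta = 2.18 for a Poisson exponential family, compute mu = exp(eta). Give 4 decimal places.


Expectation parameter for Poisson exponential family:
mu = exp(eta).
eta = 2.18.
mu = exp(2.18) = 8.8463

8.8463


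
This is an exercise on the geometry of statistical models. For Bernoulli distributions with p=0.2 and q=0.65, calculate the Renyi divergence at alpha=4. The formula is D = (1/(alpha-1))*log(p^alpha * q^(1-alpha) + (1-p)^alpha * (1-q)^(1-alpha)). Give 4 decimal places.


Renyi divergence of order alpha between Bernoulli distributions:
D = (1/(alpha-1))*log(p^alpha * q^(1-alpha) + (1-p)^alpha * (1-q)^(1-alpha)).
alpha = 4, p = 0.2, q = 0.65.
p^alpha * q^(1-alpha) = 0.2^4 * 0.65^-3 = 0.005826.
(1-p)^alpha * (1-q)^(1-alpha) = 0.8^4 * 0.35^-3 = 9.553353.
sum = 0.005826 + 9.553353 = 9.559179.
D = (1/3)*log(9.559179) = 0.7525

0.7525


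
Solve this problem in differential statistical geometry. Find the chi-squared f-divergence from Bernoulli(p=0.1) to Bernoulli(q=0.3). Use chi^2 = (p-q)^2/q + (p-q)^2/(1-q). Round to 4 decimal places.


Chi-squared divergence between Bernoulli distributions:
chi^2 = (p-q)^2/q + (p-q)^2/(1-q).
p = 0.1, q = 0.3, p-q = -0.2.
(p-q)^2 = 0.04.
term1 = 0.04/0.3 = 0.133333.
term2 = 0.04/0.7 = 0.057143.
chi^2 = 0.133333 + 0.057143 = 0.1905

0.1905


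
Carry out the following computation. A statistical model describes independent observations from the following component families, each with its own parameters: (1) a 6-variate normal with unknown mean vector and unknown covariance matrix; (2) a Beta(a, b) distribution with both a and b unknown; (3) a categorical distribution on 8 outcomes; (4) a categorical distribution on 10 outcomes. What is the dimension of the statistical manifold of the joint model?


The dimension of a statistical manifold equals the number of free
(independent) real parameters of the model. For a product of independent
blocks the parameter counts add.
- 6-variate normal: 6 (mean) + 6*7/2 = 21 (symmetric covariance) = 27.
- Beta (a, b): 2.
- categorical on 8 outcomes (probabilities sum to 1): 8-1 = 7.
- categorical on 10 outcomes (probabilities sum to 1): 10-1 = 9.
Total = 27 + 2 + 7 + 9 = 45.
Dimension = 45

45


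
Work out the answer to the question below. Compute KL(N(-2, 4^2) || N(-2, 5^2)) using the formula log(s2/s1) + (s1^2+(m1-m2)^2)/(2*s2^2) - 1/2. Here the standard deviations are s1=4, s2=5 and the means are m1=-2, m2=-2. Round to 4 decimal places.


KL divergence between normal distributions:
KL = log(s2/s1) + (s1^2 + (m1-m2)^2)/(2*s2^2) - 1/2.
log(5/4) = 0.223144.
(4^2 + (-2--2)^2)/(2*5^2) = (16 + 0)/50 = 0.32.
KL = 0.223144 + 0.32 - 0.5 = 0.0431

0.0431


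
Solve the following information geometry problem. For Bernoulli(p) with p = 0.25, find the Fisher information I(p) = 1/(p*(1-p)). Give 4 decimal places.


For Bernoulli(p), Fisher information is I(p) = 1/(p*(1-p)).
p = 0.25, 1-p = 0.75.
p*(1-p) = 0.1875.
I(p) = 1/0.1875 = 5.3333

5.3333


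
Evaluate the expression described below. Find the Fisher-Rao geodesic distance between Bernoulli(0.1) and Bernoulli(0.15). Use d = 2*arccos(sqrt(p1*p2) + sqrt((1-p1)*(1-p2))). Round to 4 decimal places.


Geodesic distance on Bernoulli manifold:
d(p1,p2) = 2*arccos(sqrt(p1*p2) + sqrt((1-p1)*(1-p2))).
sqrt(p1*p2) = sqrt(0.1*0.15) = 0.122474.
sqrt((1-p1)*(1-p2)) = sqrt(0.9*0.85) = 0.874643.
arg = 0.122474 + 0.874643 = 0.997117.
d = 2*arccos(0.997117) = 0.1519

0.1519


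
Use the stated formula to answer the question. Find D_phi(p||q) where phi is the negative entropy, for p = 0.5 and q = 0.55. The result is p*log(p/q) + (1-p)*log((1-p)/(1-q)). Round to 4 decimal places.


Bregman divergence with negative entropy generator:
D = p*log(p/q) + (1-p)*log((1-p)/(1-q)).
p = 0.5, q = 0.55.
p*log(p/q) = 0.5*log(0.5/0.55) = -0.047655.
(1-p)*log((1-p)/(1-q)) = 0.5*log(0.5/0.45) = 0.05268.
D = -0.047655 + 0.05268 = 0.0050

0.0050


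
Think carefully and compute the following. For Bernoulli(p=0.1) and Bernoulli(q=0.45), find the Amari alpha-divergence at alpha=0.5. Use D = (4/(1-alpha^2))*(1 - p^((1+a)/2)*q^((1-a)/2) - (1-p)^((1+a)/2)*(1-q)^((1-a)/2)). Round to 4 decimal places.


Amari alpha-divergence:
D = (4/(1-alpha^2))*(1 - p^((1+a)/2)*q^((1-a)/2) - (1-p)^((1+a)/2)*(1-q)^((1-a)/2)).
alpha = 0.5, p = 0.1, q = 0.45.
e1 = (1+alpha)/2 = 0.75, e2 = (1-alpha)/2 = 0.25.
t1 = p^e1 * q^e2 = 0.1^0.75 * 0.45^0.25 = 0.145648.
t2 = (1-p)^e1 * (1-q)^e2 = 0.9^0.75 * 0.55^0.25 = 0.795743.
4/(1-alpha^2) = 5.333333.
D = 5.333333*(1 - 0.145648 - 0.795743) = 0.3126

0.3126


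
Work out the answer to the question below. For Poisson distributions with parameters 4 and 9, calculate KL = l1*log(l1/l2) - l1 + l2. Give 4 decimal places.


KL divergence for Poisson:
KL = l1*log(l1/l2) - l1 + l2.
l1 = 4, l2 = 9.
log(4/9) = -0.81093.
l1*log(l1/l2) = 4 * -0.81093 = -3.243721.
KL = -3.243721 - 4 + 9 = 1.7563

1.7563


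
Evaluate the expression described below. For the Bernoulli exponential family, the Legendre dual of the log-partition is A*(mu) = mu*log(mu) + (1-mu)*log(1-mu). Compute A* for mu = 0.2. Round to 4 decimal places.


Legendre transform for Bernoulli:
A*(mu) = mu*log(mu) + (1-mu)*log(1-mu).
mu = 0.2, 1-mu = 0.8.
mu*log(mu) = 0.2*log(0.2) = -0.321888.
(1-mu)*log(1-mu) = 0.8*log(0.8) = -0.178515.
A* = -0.321888 + -0.178515 = -0.5004

-0.5004


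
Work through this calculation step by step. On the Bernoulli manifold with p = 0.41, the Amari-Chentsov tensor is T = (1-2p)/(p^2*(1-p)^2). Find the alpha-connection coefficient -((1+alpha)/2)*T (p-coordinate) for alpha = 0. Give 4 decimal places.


Skewness (Amari-Chentsov) tensor: T = (1-2p)/(p^2*(1-p)^2).
p = 0.41, 1-2p = 0.18, p^2 = 0.1681, (1-p)^2 = 0.3481.
T = 0.18/(0.1681 * 0.3481) = 3.076102.
In the p-coordinate, Gamma^(alpha) = Gamma^(0) - (alpha/2)*T with Gamma^(0) = (1/2)*g'(p) = -T/2,
so Gamma^(alpha) = -((1+alpha)/2)*T.
alpha = 0, -(1+alpha)/2 = -0.5.
Gamma = -0.5 * 3.076102 = -1.5381

-1.5381


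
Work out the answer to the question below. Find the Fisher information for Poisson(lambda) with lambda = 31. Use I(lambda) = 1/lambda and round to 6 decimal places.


Fisher information for Poisson: I(lambda) = 1/lambda.
lambda = 31.
I(lambda) = 1/31 = 0.032258

0.032258


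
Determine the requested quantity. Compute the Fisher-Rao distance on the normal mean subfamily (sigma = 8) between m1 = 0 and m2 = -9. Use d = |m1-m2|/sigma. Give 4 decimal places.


On the fixed-variance normal subfamily, geodesic distance = |m1-m2|/sigma.
|0 - -9| = 9.
sigma = 8.
d = 9/8 = 1.1250

1.1250


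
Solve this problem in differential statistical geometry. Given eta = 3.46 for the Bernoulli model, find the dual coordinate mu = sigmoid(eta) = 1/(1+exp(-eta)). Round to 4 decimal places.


Dual coordinate (expectation parameter) for Bernoulli:
mu = 1/(1+exp(-eta)).
eta = 3.46.
exp(-eta) = exp(-3.46) = 0.03143.
mu = 1/(1+0.03143) = 0.9695

0.9695


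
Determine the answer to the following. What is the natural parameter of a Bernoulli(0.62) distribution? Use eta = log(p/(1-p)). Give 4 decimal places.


Natural parameter for Bernoulli: eta = log(p/(1-p)).
p = 0.62, 1-p = 0.38.
p/(1-p) = 1.631579.
eta = log(1.631579) = 0.4895

0.4895


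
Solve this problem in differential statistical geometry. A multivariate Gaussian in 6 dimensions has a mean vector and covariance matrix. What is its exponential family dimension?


Exponential family dimension calculation:
For 6-dim MVN: mean has 6 params, covariance has 6*7/2 = 21 unique entries.
Total dim = 6 + 21 = 27.

27


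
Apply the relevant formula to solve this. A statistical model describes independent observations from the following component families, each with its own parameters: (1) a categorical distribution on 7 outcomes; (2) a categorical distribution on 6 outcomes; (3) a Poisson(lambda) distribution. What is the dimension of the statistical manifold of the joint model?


The dimension of a statistical manifold equals the number of free
(independent) real parameters of the model. For a product of independent
blocks the parameter counts add.
- categorical on 7 outcomes (probabilities sum to 1): 7-1 = 6.
- categorical on 6 outcomes (probabilities sum to 1): 6-1 = 5.
- Poisson (lambda): 1.
Total = 6 + 5 + 1 = 12.
Dimension = 12

12


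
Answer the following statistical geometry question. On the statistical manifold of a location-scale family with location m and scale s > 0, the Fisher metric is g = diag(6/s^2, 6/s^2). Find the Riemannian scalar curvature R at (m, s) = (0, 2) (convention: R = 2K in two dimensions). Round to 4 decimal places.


The metric has the form g = (A dm^2 + B ds^2)/s^2 with A = 6, B = 6.
Substitute u = sqrt(A/B)*m: g = B*(du^2 + ds^2)/s^2, i.e. B times the
Poincare upper half-plane metric, which has constant Gaussian curvature -1.
Scaling a 2D metric by a constant c divides the Gaussian curvature by c,
so K = -1/B = -1/(6) = -0.1667 everywhere (the point (m, s) = (0, 2) is irrelevant:
the curvature is constant).
Scalar curvature in dimension 2: R = 2K = -2/(6) = -0.3333.

-0.3333


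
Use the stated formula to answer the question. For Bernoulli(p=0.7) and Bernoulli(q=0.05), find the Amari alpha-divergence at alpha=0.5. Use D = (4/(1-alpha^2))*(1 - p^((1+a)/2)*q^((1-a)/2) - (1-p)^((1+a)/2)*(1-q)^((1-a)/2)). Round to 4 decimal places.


Amari alpha-divergence:
D = (4/(1-alpha^2))*(1 - p^((1+a)/2)*q^((1-a)/2) - (1-p)^((1+a)/2)*(1-q)^((1-a)/2)).
alpha = 0.5, p = 0.7, q = 0.05.
e1 = (1+alpha)/2 = 0.75, e2 = (1-alpha)/2 = 0.25.
t1 = p^e1 * q^e2 = 0.7^0.75 * 0.05^0.25 = 0.361881.
t2 = (1-p)^e1 * (1-q)^e2 = 0.3^0.75 * 0.95^0.25 = 0.400195.
4/(1-alpha^2) = 5.333333.
D = 5.333333*(1 - 0.361881 - 0.400195) = 1.2689

1.2689


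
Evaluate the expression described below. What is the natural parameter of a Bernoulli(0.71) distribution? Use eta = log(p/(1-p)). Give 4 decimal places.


Natural parameter for Bernoulli: eta = log(p/(1-p)).
p = 0.71, 1-p = 0.29.
p/(1-p) = 2.448276.
eta = log(2.448276) = 0.8954

0.8954


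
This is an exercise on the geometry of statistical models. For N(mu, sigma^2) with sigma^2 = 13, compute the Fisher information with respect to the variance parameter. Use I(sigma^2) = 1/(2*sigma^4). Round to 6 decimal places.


Fisher information for variance: I(sigma^2) = 1/(2*sigma^4).
sigma^2 = 13, so sigma^4 = 169.
I = 1/(2*169) = 1/338 = 0.002959

0.002959


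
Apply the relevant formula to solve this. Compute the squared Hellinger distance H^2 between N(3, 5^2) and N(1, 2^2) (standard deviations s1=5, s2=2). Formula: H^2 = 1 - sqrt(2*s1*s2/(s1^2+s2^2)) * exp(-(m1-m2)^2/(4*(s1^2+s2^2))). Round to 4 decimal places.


Squared Hellinger distance for Gaussians:
H^2 = 1 - sqrt(2*s1*s2/(s1^2+s2^2)) * exp(-(m1-m2)^2/(4*(s1^2+s2^2))).
s1^2 = 25, s2^2 = 4, s1^2+s2^2 = 29.
sqrt(2*5*2/(29)) = 0.830455.
(m1-m2)^2 = (2)^2 = 4.
exp(-4/(4*29)) = exp(-0.034483) = 0.966105.
H^2 = 1 - 0.830455*0.966105 = 0.1977

0.1977


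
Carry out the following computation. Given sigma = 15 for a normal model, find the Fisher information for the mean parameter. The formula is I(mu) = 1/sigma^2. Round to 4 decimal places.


The Fisher information for the mean of a normal distribution is I(mu) = 1/sigma^2.
sigma = 15, so sigma^2 = 225.
I(mu) = 1/225 = 0.0044

0.0044


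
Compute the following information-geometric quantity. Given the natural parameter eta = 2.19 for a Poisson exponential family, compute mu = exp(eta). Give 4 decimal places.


Expectation parameter for Poisson exponential family:
mu = exp(eta).
eta = 2.19.
mu = exp(2.19) = 8.9352

8.9352


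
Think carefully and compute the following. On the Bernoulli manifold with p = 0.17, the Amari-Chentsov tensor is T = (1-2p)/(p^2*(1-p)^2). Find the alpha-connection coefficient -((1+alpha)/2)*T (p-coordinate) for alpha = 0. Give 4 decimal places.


Skewness (Amari-Chentsov) tensor: T = (1-2p)/(p^2*(1-p)^2).
p = 0.17, 1-2p = 0.66, p^2 = 0.0289, (1-p)^2 = 0.6889.
T = 0.66/(0.0289 * 0.6889) = 33.150487.
In the p-coordinate, Gamma^(alpha) = Gamma^(0) - (alpha/2)*T with Gamma^(0) = (1/2)*g'(p) = -T/2,
so Gamma^(alpha) = -((1+alpha)/2)*T.
alpha = 0, -(1+alpha)/2 = -0.5.
Gamma = -0.5 * 33.150487 = -16.5752

-16.5752


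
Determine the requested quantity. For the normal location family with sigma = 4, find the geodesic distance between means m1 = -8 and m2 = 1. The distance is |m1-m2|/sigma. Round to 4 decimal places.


On the fixed-variance normal subfamily, geodesic distance = |m1-m2|/sigma.
|-8 - 1| = 9.
sigma = 4.
d = 9/4 = 2.2500

2.2500


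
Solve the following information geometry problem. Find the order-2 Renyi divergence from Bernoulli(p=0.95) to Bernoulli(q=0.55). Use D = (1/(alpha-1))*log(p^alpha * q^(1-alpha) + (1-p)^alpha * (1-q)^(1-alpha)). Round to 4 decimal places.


Renyi divergence of order alpha between Bernoulli distributions:
D = (1/(alpha-1))*log(p^alpha * q^(1-alpha) + (1-p)^alpha * (1-q)^(1-alpha)).
alpha = 2, p = 0.95, q = 0.55.
p^alpha * q^(1-alpha) = 0.95^2 * 0.55^-1 = 1.640909.
(1-p)^alpha * (1-q)^(1-alpha) = 0.05^2 * 0.45^-1 = 0.005556.
sum = 1.640909 + 0.005556 = 1.646465.
D = (1/1)*log(1.646465) = 0.4986

0.4986


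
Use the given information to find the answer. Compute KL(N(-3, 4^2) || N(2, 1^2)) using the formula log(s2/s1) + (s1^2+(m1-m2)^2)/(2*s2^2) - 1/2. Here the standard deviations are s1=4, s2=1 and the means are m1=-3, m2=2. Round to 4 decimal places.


KL divergence between normal distributions:
KL = log(s2/s1) + (s1^2 + (m1-m2)^2)/(2*s2^2) - 1/2.
log(1/4) = -1.386294.
(4^2 + (-3-2)^2)/(2*1^2) = (16 + 25)/2 = 20.5.
KL = -1.386294 + 20.5 - 0.5 = 18.6137

18.6137


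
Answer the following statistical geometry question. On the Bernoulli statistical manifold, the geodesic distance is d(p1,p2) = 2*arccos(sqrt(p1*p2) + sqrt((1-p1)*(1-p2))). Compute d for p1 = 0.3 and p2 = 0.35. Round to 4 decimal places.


Geodesic distance on Bernoulli manifold:
d(p1,p2) = 2*arccos(sqrt(p1*p2) + sqrt((1-p1)*(1-p2))).
sqrt(p1*p2) = sqrt(0.3*0.35) = 0.324037.
sqrt((1-p1)*(1-p2)) = sqrt(0.7*0.65) = 0.674537.
arg = 0.324037 + 0.674537 = 0.998574.
d = 2*arccos(0.998574) = 0.1068

0.1068


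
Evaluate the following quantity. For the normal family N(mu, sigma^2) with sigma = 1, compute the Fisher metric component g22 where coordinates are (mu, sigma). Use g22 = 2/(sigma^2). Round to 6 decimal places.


For the 2-parameter normal family, the Fisher metric has:
  g11 = 1/sigma^2, g22 = 2/sigma^2.
sigma = 1, sigma^2 = 1.
g22 = 2.000000

2.000000


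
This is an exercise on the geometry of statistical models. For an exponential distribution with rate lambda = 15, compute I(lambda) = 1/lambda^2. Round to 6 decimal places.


Fisher information for exponential: I(lambda) = 1/lambda^2.
lambda = 15, lambda^2 = 225.
I = 1/225 = 0.004444

0.004444


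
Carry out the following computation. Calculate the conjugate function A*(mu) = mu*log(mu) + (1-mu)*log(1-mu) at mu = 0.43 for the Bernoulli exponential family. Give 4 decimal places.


Legendre transform for Bernoulli:
A*(mu) = mu*log(mu) + (1-mu)*log(1-mu).
mu = 0.43, 1-mu = 0.57.
mu*log(mu) = 0.43*log(0.43) = -0.362907.
(1-mu)*log(1-mu) = 0.57*log(0.57) = -0.320408.
A* = -0.362907 + -0.320408 = -0.6833

-0.6833


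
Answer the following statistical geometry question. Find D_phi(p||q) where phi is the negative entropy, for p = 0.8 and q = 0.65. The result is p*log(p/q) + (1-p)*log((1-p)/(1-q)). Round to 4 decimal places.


Bregman divergence with negative entropy generator:
D = p*log(p/q) + (1-p)*log((1-p)/(1-q)).
p = 0.8, q = 0.65.
p*log(p/q) = 0.8*log(0.8/0.65) = 0.166111.
(1-p)*log((1-p)/(1-q)) = 0.2*log(0.2/0.35) = -0.111923.
D = 0.166111 + -0.111923 = 0.0542

0.0542


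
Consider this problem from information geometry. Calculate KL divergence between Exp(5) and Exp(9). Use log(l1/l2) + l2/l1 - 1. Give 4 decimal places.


KL divergence for exponential family:
KL = log(l1/l2) + l2/l1 - 1.
log(5/9) = -0.587787.
9/5 = 1.8.
KL = -0.587787 + 1.8 - 1 = 0.2122

0.2122


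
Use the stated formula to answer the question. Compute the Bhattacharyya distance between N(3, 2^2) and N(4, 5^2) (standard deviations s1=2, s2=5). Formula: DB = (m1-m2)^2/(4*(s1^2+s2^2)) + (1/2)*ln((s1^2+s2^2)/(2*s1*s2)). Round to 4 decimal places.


Bhattacharyya distance between two Gaussians:
DB = (m1-m2)^2/(4*(s1^2+s2^2)) + (1/2)*ln((s1^2+s2^2)/(2*s1*s2)).
(m1-m2)^2 = (-1)^2 = 1.
s1^2+s2^2 = 4 + 25 = 29.
term1 = 1/116 = 0.008621.
term2 = 0.5*ln(29/20.0) = 0.185782.
DB = 0.008621 + 0.185782 = 0.1944

0.1944


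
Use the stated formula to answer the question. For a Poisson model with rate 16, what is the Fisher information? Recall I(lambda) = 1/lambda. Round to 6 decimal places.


Fisher information for Poisson: I(lambda) = 1/lambda.
lambda = 16.
I(lambda) = 1/16 = 0.062500

0.062500


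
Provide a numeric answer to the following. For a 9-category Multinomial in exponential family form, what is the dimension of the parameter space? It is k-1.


Exponential family dimension calculation:
For Multinomial with k=9 categories, dim = k-1 = 8.

8


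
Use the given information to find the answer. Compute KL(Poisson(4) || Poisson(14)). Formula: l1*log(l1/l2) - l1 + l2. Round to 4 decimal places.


KL divergence for Poisson:
KL = l1*log(l1/l2) - l1 + l2.
l1 = 4, l2 = 14.
log(4/14) = -1.252763.
l1*log(l1/l2) = 4 * -1.252763 = -5.011052.
KL = -5.011052 - 4 + 14 = 4.9889

4.9889


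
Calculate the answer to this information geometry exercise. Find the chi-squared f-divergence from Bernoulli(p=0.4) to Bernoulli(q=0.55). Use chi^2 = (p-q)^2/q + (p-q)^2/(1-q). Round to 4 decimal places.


Chi-squared divergence between Bernoulli distributions:
chi^2 = (p-q)^2/q + (p-q)^2/(1-q).
p = 0.4, q = 0.55, p-q = -0.15.
(p-q)^2 = 0.0225.
term1 = 0.0225/0.55 = 0.040909.
term2 = 0.0225/0.45 = 0.05.
chi^2 = 0.040909 + 0.05 = 0.0909

0.0909


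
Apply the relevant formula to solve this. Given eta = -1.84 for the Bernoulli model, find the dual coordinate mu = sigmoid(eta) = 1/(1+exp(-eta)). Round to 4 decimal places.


Dual coordinate (expectation parameter) for Bernoulli:
mu = 1/(1+exp(-eta)).
eta = -1.84.
exp(-eta) = exp(1.84) = 6.296538.
mu = 1/(1+6.296538) = 0.1371

0.1371


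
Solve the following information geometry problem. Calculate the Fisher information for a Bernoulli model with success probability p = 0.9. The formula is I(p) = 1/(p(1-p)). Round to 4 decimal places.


For Bernoulli(p), Fisher information is I(p) = 1/(p*(1-p)).
p = 0.9, 1-p = 0.1.
p*(1-p) = 0.09.
I(p) = 1/0.09 = 11.1111

11.1111


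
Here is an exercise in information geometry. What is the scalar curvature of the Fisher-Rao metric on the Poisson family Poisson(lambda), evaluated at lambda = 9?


This family has a single free parameter, so its statistical manifold
is 1-dimensional. The Riemann curvature tensor of any 1-dimensional
Riemannian manifold vanishes identically, so R = 0.

0


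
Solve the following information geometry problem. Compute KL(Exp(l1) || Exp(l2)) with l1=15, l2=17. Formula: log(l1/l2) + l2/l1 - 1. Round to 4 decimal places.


KL divergence for exponential family:
KL = log(l1/l2) + l2/l1 - 1.
log(15/17) = -0.125163.
17/15 = 1.133333.
KL = -0.125163 + 1.133333 - 1 = 0.0082

0.0082


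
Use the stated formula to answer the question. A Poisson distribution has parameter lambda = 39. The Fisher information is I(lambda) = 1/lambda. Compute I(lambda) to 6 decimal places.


Fisher information for Poisson: I(lambda) = 1/lambda.
lambda = 39.
I(lambda) = 1/39 = 0.025641

0.025641


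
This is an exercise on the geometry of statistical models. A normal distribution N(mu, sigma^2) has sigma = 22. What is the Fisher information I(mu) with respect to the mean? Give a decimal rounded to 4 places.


The Fisher information for the mean of a normal distribution is I(mu) = 1/sigma^2.
sigma = 22, so sigma^2 = 484.
I(mu) = 1/484 = 0.0021

0.0021


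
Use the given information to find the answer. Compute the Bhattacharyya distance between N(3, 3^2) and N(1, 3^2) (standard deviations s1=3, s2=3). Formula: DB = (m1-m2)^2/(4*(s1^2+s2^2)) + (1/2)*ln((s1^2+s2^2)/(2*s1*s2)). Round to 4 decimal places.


Bhattacharyya distance between two Gaussians:
DB = (m1-m2)^2/(4*(s1^2+s2^2)) + (1/2)*ln((s1^2+s2^2)/(2*s1*s2)).
(m1-m2)^2 = (2)^2 = 4.
s1^2+s2^2 = 9 + 9 = 18.
term1 = 4/72 = 0.055556.
term2 = 0.5*ln(18/18.0) = 0.0.
DB = 0.055556 + 0.0 = 0.0556

0.0556


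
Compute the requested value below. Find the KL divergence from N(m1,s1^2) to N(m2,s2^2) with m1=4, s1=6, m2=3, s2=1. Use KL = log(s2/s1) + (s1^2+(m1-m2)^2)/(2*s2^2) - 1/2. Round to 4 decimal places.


KL divergence between normal distributions:
KL = log(s2/s1) + (s1^2 + (m1-m2)^2)/(2*s2^2) - 1/2.
log(1/6) = -1.791759.
(6^2 + (4-3)^2)/(2*1^2) = (36 + 1)/2 = 18.5.
KL = -1.791759 + 18.5 - 0.5 = 16.2082

16.2082


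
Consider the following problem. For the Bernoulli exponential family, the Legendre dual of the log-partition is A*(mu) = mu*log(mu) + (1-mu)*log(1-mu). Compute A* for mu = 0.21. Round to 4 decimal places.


Legendre transform for Bernoulli:
A*(mu) = mu*log(mu) + (1-mu)*log(1-mu).
mu = 0.21, 1-mu = 0.79.
mu*log(mu) = 0.21*log(0.21) = -0.327736.
(1-mu)*log(1-mu) = 0.79*log(0.79) = -0.186221.
A* = -0.327736 + -0.186221 = -0.5140

-0.5140


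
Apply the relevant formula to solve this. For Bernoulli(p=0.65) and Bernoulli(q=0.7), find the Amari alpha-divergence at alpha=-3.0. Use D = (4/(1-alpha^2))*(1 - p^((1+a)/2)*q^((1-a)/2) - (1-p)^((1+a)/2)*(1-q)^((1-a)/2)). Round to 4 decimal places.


Amari alpha-divergence:
D = (4/(1-alpha^2))*(1 - p^((1+a)/2)*q^((1-a)/2) - (1-p)^((1+a)/2)*(1-q)^((1-a)/2)).
alpha = -3.0, p = 0.65, q = 0.7.
e1 = (1+alpha)/2 = -1.0, e2 = (1-alpha)/2 = 2.0.
t1 = p^e1 * q^e2 = 0.65^-1.0 * 0.7^2.0 = 0.753846.
t2 = (1-p)^e1 * (1-q)^e2 = 0.35^-1.0 * 0.3^2.0 = 0.257143.
4/(1-alpha^2) = -0.5.
D = -0.5*(1 - 0.753846 - 0.257143) = 0.0055

0.0055


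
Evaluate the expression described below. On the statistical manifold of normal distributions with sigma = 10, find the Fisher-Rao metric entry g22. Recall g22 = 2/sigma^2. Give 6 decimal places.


For the 2-parameter normal family, the Fisher metric has:
  g11 = 1/sigma^2, g22 = 2/sigma^2.
sigma = 10, sigma^2 = 100.
g22 = 0.020000

0.020000


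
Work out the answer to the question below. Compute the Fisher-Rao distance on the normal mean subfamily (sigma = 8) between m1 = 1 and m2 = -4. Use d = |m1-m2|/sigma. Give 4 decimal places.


On the fixed-variance normal subfamily, geodesic distance = |m1-m2|/sigma.
|1 - -4| = 5.
sigma = 8.
d = 5/8 = 0.6250

0.6250


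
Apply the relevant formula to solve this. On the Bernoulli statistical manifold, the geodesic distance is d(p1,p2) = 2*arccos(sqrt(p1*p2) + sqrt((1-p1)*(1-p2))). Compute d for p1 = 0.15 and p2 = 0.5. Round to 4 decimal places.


Geodesic distance on Bernoulli manifold:
d(p1,p2) = 2*arccos(sqrt(p1*p2) + sqrt((1-p1)*(1-p2))).
sqrt(p1*p2) = sqrt(0.15*0.5) = 0.273861.
sqrt((1-p1)*(1-p2)) = sqrt(0.85*0.5) = 0.65192.
arg = 0.273861 + 0.65192 = 0.925782.
d = 2*arccos(0.925782) = 0.7754

0.7754


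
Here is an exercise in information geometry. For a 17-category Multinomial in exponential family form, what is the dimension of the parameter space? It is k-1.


Exponential family dimension calculation:
For Multinomial with k=17 categories, dim = k-1 = 16.

16


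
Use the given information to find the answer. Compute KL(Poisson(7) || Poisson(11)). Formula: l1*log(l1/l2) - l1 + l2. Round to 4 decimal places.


KL divergence for Poisson:
KL = l1*log(l1/l2) - l1 + l2.
l1 = 7, l2 = 11.
log(7/11) = -0.451985.
l1*log(l1/l2) = 7 * -0.451985 = -3.163896.
KL = -3.163896 - 7 + 11 = 0.8361

0.8361


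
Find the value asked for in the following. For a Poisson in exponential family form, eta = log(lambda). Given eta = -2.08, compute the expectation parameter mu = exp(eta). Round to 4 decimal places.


Expectation parameter for Poisson exponential family:
mu = exp(eta).
eta = -2.08.
mu = exp(-2.08) = 0.1249

0.1249


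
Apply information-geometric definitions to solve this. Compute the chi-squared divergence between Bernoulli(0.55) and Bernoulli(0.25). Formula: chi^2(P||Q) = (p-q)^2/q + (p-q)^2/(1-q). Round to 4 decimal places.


Chi-squared divergence between Bernoulli distributions:
chi^2 = (p-q)^2/q + (p-q)^2/(1-q).
p = 0.55, q = 0.25, p-q = 0.3.
(p-q)^2 = 0.09.
term1 = 0.09/0.25 = 0.36.
term2 = 0.09/0.75 = 0.12.
chi^2 = 0.36 + 0.12 = 0.4800

0.4800


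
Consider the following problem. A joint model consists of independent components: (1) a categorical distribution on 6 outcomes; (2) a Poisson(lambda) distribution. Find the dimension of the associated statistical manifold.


The dimension of a statistical manifold equals the number of free
(independent) real parameters of the model. For a product of independent
blocks the parameter counts add.
- categorical on 6 outcomes (probabilities sum to 1): 6-1 = 5.
- Poisson (lambda): 1.
Total = 5 + 1 = 6.
Dimension = 6

6


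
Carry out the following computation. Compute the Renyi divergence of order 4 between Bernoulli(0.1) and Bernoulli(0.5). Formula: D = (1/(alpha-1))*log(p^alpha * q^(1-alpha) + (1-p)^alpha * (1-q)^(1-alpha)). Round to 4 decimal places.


Renyi divergence of order alpha between Bernoulli distributions:
D = (1/(alpha-1))*log(p^alpha * q^(1-alpha) + (1-p)^alpha * (1-q)^(1-alpha)).
alpha = 4, p = 0.1, q = 0.5.
p^alpha * q^(1-alpha) = 0.1^4 * 0.5^-3 = 0.0008.
(1-p)^alpha * (1-q)^(1-alpha) = 0.9^4 * 0.5^-3 = 5.2488.
sum = 0.0008 + 5.2488 = 5.2496.
D = (1/3)*log(5.2496) = 0.5527

0.5527


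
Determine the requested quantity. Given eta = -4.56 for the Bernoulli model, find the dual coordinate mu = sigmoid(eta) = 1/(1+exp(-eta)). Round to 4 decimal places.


Dual coordinate (expectation parameter) for Bernoulli:
mu = 1/(1+exp(-eta)).
eta = -4.56.
exp(-eta) = exp(4.56) = 95.58348.
mu = 1/(1+95.58348) = 0.0104

0.0104


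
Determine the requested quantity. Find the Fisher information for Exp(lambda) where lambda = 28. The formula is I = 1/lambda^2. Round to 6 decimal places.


Fisher information for exponential: I(lambda) = 1/lambda^2.
lambda = 28, lambda^2 = 784.
I = 1/784 = 0.001276

0.001276


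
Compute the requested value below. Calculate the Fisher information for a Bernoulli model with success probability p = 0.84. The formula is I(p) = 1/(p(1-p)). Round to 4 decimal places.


For Bernoulli(p), Fisher information is I(p) = 1/(p*(1-p)).
p = 0.84, 1-p = 0.16.
p*(1-p) = 0.1344.
I(p) = 1/0.1344 = 7.4405

7.4405


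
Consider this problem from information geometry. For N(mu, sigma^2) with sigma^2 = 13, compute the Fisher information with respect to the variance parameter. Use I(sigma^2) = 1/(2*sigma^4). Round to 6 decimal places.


Fisher information for variance: I(sigma^2) = 1/(2*sigma^4).
sigma^2 = 13, so sigma^4 = 169.
I = 1/(2*169) = 1/338 = 0.002959

0.002959


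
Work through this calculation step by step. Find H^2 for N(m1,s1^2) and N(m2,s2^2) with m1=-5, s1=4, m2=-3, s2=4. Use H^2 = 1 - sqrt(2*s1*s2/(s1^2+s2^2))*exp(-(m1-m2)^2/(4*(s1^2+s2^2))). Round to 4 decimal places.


Squared Hellinger distance for Gaussians:
H^2 = 1 - sqrt(2*s1*s2/(s1^2+s2^2)) * exp(-(m1-m2)^2/(4*(s1^2+s2^2))).
s1^2 = 16, s2^2 = 16, s1^2+s2^2 = 32.
sqrt(2*4*4/(32)) = 1.0.
(m1-m2)^2 = (-2)^2 = 4.
exp(-4/(4*32)) = exp(-0.03125) = 0.969233.
H^2 = 1 - 1.0*0.969233 = 0.0308

0.0308


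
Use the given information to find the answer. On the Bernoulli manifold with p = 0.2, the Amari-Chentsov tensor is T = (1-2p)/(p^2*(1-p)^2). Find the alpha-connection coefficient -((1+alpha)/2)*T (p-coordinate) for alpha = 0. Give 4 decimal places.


Skewness (Amari-Chentsov) tensor: T = (1-2p)/(p^2*(1-p)^2).
p = 0.2, 1-2p = 0.6, p^2 = 0.04, (1-p)^2 = 0.64.
T = 0.6/(0.04 * 0.64) = 23.4375.
In the p-coordinate, Gamma^(alpha) = Gamma^(0) - (alpha/2)*T with Gamma^(0) = (1/2)*g'(p) = -T/2,
so Gamma^(alpha) = -((1+alpha)/2)*T.
alpha = 0, -(1+alpha)/2 = -0.5.
Gamma = -0.5 * 23.4375 = -11.7187

-11.7187


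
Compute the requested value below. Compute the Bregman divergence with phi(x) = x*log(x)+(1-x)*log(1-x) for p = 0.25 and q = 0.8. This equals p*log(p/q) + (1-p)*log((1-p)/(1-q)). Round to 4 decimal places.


Bregman divergence with negative entropy generator:
D = p*log(p/q) + (1-p)*log((1-p)/(1-q)).
p = 0.25, q = 0.8.
p*log(p/q) = 0.25*log(0.25/0.8) = -0.290788.
(1-p)*log((1-p)/(1-q)) = 0.75*log(0.75/0.2) = 0.991317.
D = -0.290788 + 0.991317 = 0.7005

0.7005


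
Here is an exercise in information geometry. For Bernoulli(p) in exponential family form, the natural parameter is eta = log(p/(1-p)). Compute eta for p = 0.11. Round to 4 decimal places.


Natural parameter for Bernoulli: eta = log(p/(1-p)).
p = 0.11, 1-p = 0.89.
p/(1-p) = 0.123596.
eta = log(0.123596) = -2.0907

-2.0907


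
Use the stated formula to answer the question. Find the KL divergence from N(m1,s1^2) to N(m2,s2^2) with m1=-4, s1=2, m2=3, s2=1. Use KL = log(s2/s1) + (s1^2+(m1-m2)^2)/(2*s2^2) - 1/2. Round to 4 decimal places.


KL divergence between normal distributions:
KL = log(s2/s1) + (s1^2 + (m1-m2)^2)/(2*s2^2) - 1/2.
log(1/2) = -0.693147.
(2^2 + (-4-3)^2)/(2*1^2) = (4 + 49)/2 = 26.5.
KL = -0.693147 + 26.5 - 0.5 = 25.3069

25.3069


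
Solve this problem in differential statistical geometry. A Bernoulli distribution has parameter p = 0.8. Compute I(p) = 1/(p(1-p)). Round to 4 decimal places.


For Bernoulli(p), Fisher information is I(p) = 1/(p*(1-p)).
p = 0.8, 1-p = 0.2.
p*(1-p) = 0.16.
I(p) = 1/0.16 = 6.2500

6.2500


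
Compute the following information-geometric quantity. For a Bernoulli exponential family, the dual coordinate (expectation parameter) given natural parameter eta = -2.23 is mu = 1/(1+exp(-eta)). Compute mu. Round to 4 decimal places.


Dual coordinate (expectation parameter) for Bernoulli:
mu = 1/(1+exp(-eta)).
eta = -2.23.
exp(-eta) = exp(2.23) = 9.299866.
mu = 1/(1+9.299866) = 0.0971

0.0971


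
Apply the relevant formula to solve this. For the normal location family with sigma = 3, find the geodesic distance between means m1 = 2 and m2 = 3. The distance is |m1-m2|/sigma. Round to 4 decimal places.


On the fixed-variance normal subfamily, geodesic distance = |m1-m2|/sigma.
|2 - 3| = 1.
sigma = 3.
d = 1/3 = 0.3333

0.3333


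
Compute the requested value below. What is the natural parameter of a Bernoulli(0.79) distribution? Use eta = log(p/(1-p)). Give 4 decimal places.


Natural parameter for Bernoulli: eta = log(p/(1-p)).
p = 0.79, 1-p = 0.21.
p/(1-p) = 3.761905.
eta = log(3.761905) = 1.3249

1.3249


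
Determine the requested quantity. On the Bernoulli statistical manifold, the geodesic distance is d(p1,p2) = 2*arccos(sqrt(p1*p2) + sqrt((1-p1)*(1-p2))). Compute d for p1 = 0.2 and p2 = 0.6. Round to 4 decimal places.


Geodesic distance on Bernoulli manifold:
d(p1,p2) = 2*arccos(sqrt(p1*p2) + sqrt((1-p1)*(1-p2))).
sqrt(p1*p2) = sqrt(0.2*0.6) = 0.34641.
sqrt((1-p1)*(1-p2)) = sqrt(0.8*0.4) = 0.565685.
arg = 0.34641 + 0.565685 = 0.912096.
d = 2*arccos(0.912096) = 0.8449

0.8449


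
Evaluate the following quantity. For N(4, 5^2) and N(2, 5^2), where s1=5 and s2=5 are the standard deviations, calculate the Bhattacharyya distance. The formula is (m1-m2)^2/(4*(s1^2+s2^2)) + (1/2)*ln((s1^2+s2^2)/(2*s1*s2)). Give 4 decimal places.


Bhattacharyya distance between two Gaussians:
DB = (m1-m2)^2/(4*(s1^2+s2^2)) + (1/2)*ln((s1^2+s2^2)/(2*s1*s2)).
(m1-m2)^2 = (2)^2 = 4.
s1^2+s2^2 = 25 + 25 = 50.
term1 = 4/200 = 0.02.
term2 = 0.5*ln(50/50.0) = 0.0.
DB = 0.02 + 0.0 = 0.0200

0.0200


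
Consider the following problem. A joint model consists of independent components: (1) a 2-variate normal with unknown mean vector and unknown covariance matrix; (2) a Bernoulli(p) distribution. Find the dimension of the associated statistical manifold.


The dimension of a statistical manifold equals the number of free
(independent) real parameters of the model. For a product of independent
blocks the parameter counts add.
- 2-variate normal: 2 (mean) + 2*3/2 = 3 (symmetric covariance) = 5.
- Bernoulli (p): 1.
Total = 5 + 1 = 6.
Dimension = 6

6
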